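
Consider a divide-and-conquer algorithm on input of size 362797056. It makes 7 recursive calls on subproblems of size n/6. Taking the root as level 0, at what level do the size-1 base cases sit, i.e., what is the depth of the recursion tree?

For divide and conquer with division factor 6:

Problem sizes at each level:
Level 0: 362797056
Level 1: 60466176
Level 2: 10077696
Level 3: 1679616
Level 4: 279936
Level 5: 46656
Level 6: 7776
Level 7: 1296
Level 8: 216
Level 9: 36
Level 10: 6
Level 11: 1

The root is level 0 and the size-1 base case is level 11 (the tree spans levels 0 through 11, i.e. 12 levels counting the root), so the depth is the number of divisions: log_6(362797056) = 11

The recursion tree depth is log_6(362797056) = 11. At each level, the problem size is divided by 6, so it takes 11 divisions to reduce to a base case of size 1. The algorithm makes 7 recursive calls at each level.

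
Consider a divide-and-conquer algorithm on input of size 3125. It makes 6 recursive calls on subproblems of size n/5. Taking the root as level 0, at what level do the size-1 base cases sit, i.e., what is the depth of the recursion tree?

For divide and conquer with division factor 5:

Problem sizes at each level:
Level 0: 3125
Level 1: 625
Level 2: 125
Level 3: 25
Level 4: 5
Level 5: 1

The root is level 0 and the size-1 base case is level 5 (the tree spans levels 0 through 5, i.e. 6 levels counting the root), so the depth is the number of divisions: log_5(3125) = 5

The recursion tree depth is log_5(3125) = 5. At each level, the problem size is divided by 5, so it takes 5 divisions to reduce to a base case of size 1. The algorithm makes 6 recursive calls at each level.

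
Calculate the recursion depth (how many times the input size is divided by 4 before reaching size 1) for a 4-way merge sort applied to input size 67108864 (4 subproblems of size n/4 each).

For divide and conquer with division factor 4:

Problem sizes at each level:
Level 0: 67108864
Level 1: 16777216
Level 2: 4194304
Level 3: 1048576
Level 4: 262144
Level 5: 65536
Level 6: 16384
Level 7: 4096
Level 8: 1024
Level 9: 256
Level 10: 64
Level 11: 16
Level 12: 4
Level 13: 1

The root is level 0 and the size-1 base case is level 13 (the tree spans levels 0 through 13, i.e. 14 levels counting the root), so the depth is the number of divisions: log_4(67108864) = 13

The recursion tree depth is log_4(67108864) = 13. At each level, the problem size is divided by 4, so it takes 13 divisions to reduce to a base case of size 1. The algorithm makes 4 recursive calls at each level.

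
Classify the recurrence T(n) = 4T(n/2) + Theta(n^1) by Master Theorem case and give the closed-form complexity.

Master Theorem for T(n) = 4T(n/2) + O(n^1):

a = 4, b = 2, c = 1
log_b(a) = log_2(4) = 2.0000

Case 1: c = 1 < log_2(4) = 2.0000
T(n) = O(n^(log_2 4)) = O(n^2)

For T(n) = 4T(n/2) + O(n^1): log_2(4) = 2.0000. This is Case 1 of the Master Theorem (c < log_b(a), work dominated by leaves), giving O(n^2).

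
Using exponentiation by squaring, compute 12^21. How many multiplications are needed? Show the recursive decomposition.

Computing 12^21 by squaring (build up from 12^1; each line after the first costs one multiplication):

12^1 = 12
12^2 = (12^1)^2 = 12^2 = 144
12^4 = (12^2)^2 = 144^2 = 20736
12^5 = 12 * 12^4 = 12 * 20736 = 248832
12^10 = (12^5)^2 = 248832^2 = 61917364224
12^20 = (12^10)^2 = 61917364224^2 = 3833759992447475122176
12^21 = 12 * 12^20 = 12 * 3833759992447475122176 = 46005119909369701466112

Result: 46005119909369701466112
Multiplications needed: 6 (6 lines after 12^1)

12^21 = 46005119909369701466112. Using exponentiation by squaring, this requires 6 multiplications. The key idea: if the exponent is even, square the half-power; if odd, multiply by the base once.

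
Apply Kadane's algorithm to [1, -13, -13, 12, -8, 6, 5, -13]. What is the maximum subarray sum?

Using Kadane's algorithm on [1, -13, -13, 12, -8, 6, 5, -13]:

Scanning through the array:
Position 1 (value -13): max_ending_here = -12, max_so_far = 1
Position 2 (value -13): max_ending_here = -13, max_so_far = 1
Position 3 (value 12): max_ending_here = 12, max_so_far = 12
Position 4 (value -8): max_ending_here = 4, max_so_far = 12
Position 5 (value 6): max_ending_here = 10, max_so_far = 12
Position 6 (value 5): max_ending_here = 15, max_so_far = 15
Position 7 (value -13): max_ending_here = 2, max_so_far = 15

Maximum subarray: [12, -8, 6, 5]
Maximum sum: 15

The maximum subarray is [12, -8, 6, 5] with sum 15. This subarray runs from index 3 to index 6.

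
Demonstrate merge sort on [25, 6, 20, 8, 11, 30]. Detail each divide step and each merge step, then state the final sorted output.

Merge sort trace:

Split: [25, 6, 20, 8, 11, 30] -> [25, 6, 20] and [8, 11, 30]
  Split: [25, 6, 20] -> [25] and [6, 20]
    Split: [6, 20] -> [6] and [20]
    Merge: [6] + [20] -> [6, 20]
  Merge: [25] + [6, 20] -> [6, 20, 25]
  Split: [8, 11, 30] -> [8] and [11, 30]
    Split: [11, 30] -> [11] and [30]
    Merge: [11] + [30] -> [11, 30]
  Merge: [8] + [11, 30] -> [8, 11, 30]
Merge: [6, 20, 25] + [8, 11, 30] -> [6, 8, 11, 20, 25, 30]

Final sorted array: [6, 8, 11, 20, 25, 30]

The merge sort proceeds by recursively splitting the array and merging sorted halves.
After all merges, the sorted array is [6, 8, 11, 20, 25, 30].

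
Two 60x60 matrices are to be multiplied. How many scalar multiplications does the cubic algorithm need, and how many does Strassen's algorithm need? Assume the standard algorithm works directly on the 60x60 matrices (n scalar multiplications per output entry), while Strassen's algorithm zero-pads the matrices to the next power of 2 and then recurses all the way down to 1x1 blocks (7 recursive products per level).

Matrix multiplication for 60x60 matrices:

Strassen's algorithm requires power-of-2 dimensions. Pad 60x60 to 64x64 (next power of 2).

Standard algorithm: 60^3 = 216000 multiplications
Strassen's algorithm: 7^(log2(64)) = 7^6 = 117649 multiplications
Savings: 216000 - 117649 = 98351 multiplications

Standard: 216000 multiplications (60^3). Strassen: 117649 multiplications (7^6, after padding to 64x64). Strassen reduces 8 recursive multiplications to 7 at each level.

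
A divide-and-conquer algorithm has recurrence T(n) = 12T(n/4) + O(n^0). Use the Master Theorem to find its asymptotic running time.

Master Theorem for T(n) = 12T(n/4) + O(n^0):

a = 12, b = 4, c = 0
log_b(a) = log_4(12) = 1.7925

Case 1: c = 0 < log_4(12) = 1.7925
T(n) = O(n^(log_4 12))

For T(n) = 12T(n/4) + O(n^0): log_4(12) = 1.7925. This is Case 1 of the Master Theorem (c < log_b(a), work dominated by leaves), giving O(n^(log_4 12)).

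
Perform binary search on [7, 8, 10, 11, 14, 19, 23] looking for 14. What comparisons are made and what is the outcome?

Binary search for 14 in [7, 8, 10, 11, 14, 19, 23]:

lo=0, hi=6, mid=3, arr[mid]=11 -> 11 < 14, search right half
lo=4, hi=6, mid=5, arr[mid]=19 -> 19 > 14, search left half
lo=4, hi=4, mid=4, arr[mid]=14 -> Found target at index 4!

Binary search finds 14 at index 4 after 3 comparisons. The search repeatedly halves the search space by comparing with the middle element.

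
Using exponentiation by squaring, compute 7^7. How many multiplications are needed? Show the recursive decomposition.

Computing 7^7 by squaring (build up from 7^1; each line after the first costs one multiplication):

7^1 = 7
7^2 = (7^1)^2 = 7^2 = 49
7^3 = 7 * 7^2 = 7 * 49 = 343
7^6 = (7^3)^2 = 343^2 = 117649
7^7 = 7 * 7^6 = 7 * 117649 = 823543

Result: 823543
Multiplications needed: 4 (4 lines after 7^1)

7^7 = 823543. Using exponentiation by squaring, this requires 4 multiplications. The key idea: if the exponent is even, square the half-power; if odd, multiply by the base once.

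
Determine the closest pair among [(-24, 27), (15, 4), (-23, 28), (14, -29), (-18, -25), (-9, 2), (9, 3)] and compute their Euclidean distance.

Computing all pairwise distances among 7 points:

d((-24, 27), (15, 4)) = 45.2769
d((-24, 27), (-23, 28)) = 1.4142 <-- minimum
d((-24, 27), (14, -29)) = 67.6757
d((-24, 27), (-18, -25)) = 52.345
d((-24, 27), (-9, 2)) = 29.1548
d((-24, 27), (9, 3)) = 40.8044
d((15, 4), (-23, 28)) = 44.9444
d((15, 4), (14, -29)) = 33.0151
d((15, 4), (-18, -25)) = 43.9318
d((15, 4), (-9, 2)) = 24.0832
d((15, 4), (9, 3)) = 6.0828
d((-23, 28), (14, -29)) = 67.9559
d((-23, 28), (-18, -25)) = 53.2353
d((-23, 28), (-9, 2)) = 29.5296
d((-23, 28), (9, 3)) = 40.6079
d((14, -29), (-18, -25)) = 32.249
d((14, -29), (-9, 2)) = 38.6005
d((14, -29), (9, 3)) = 32.3883
d((-18, -25), (-9, 2)) = 28.4605
d((-18, -25), (9, 3)) = 38.8973
d((-9, 2), (9, 3)) = 18.0278

Closest pair: (-24, 27) and (-23, 28) with distance 1.4142

The closest pair is (-24, 27) and (-23, 28) with Euclidean distance 1.4142. For 7 points, brute-force pairwise comparison is shown above. For large n, the divide-and-conquer algorithm (sort by x, recurse on halves, check the dividing strip) achieves O(n log n).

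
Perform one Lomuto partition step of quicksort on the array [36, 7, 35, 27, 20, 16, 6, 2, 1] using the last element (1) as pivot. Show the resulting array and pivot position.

Lomuto partition with pivot = 1:

Initial array: [36, 7, 35, 27, 20, 16, 6, 2, 1]

arr[0]=36 > 1: no swap
arr[1]=7 > 1: no swap
arr[2]=35 > 1: no swap
arr[3]=27 > 1: no swap
arr[4]=20 > 1: no swap
arr[5]=16 > 1: no swap
arr[6]=6 > 1: no swap
arr[7]=2 > 1: no swap

Place pivot at position 0: [1, 7, 35, 27, 20, 16, 6, 2, 36]
Pivot position: 0

After partitioning with pivot 1, the array becomes [1, 7, 35, 27, 20, 16, 6, 2, 36]. The pivot is placed at index 0. All elements to the left of the pivot are <= 1, and all elements to the right are > 1.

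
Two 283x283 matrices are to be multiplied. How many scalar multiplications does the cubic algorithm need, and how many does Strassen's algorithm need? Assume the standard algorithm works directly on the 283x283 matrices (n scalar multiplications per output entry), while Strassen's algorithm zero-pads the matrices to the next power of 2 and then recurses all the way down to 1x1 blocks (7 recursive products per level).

Matrix multiplication for 283x283 matrices:

Strassen's algorithm requires power-of-2 dimensions. Pad 283x283 to 512x512 (next power of 2).

Standard algorithm: 283^3 = 22665187 multiplications
Strassen's algorithm: 7^(log2(512)) = 7^9 = 40353607 multiplications
Difference: 22665187 - 40353607 = -17688420 (Strassen uses MORE here due to padding overhead — for small or just-over-power-of-2 n, padding can outweigh the per-level savings)

Standard: 22665187 multiplications (283^3). Strassen: 40353607 multiplications (7^9, after padding to 512x512). Strassen reduces 8 recursive multiplications to 7 at each level.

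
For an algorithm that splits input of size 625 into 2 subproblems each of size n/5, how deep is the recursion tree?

For divide and conquer with division factor 5:

Problem sizes at each level:
Level 0: 625
Level 1: 125
Level 2: 25
Level 3: 5
Level 4: 1

The root is level 0 and the size-1 base case is level 4 (the tree spans levels 0 through 4, i.e. 5 levels counting the root), so the depth is the number of divisions: log_5(625) = 4

The recursion tree depth is log_5(625) = 4. At each level, the problem size is divided by 5, so it takes 4 divisions to reduce to a base case of size 1. The algorithm makes 2 recursive calls at each level.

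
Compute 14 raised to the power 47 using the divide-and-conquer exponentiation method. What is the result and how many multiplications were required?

Computing 14^47 by squaring (build up from 14^1; each line after the first costs one multiplication):

14^1 = 14
14^2 = (14^1)^2 = 14^2 = 196
14^4 = (14^2)^2 = 196^2 = 38416
14^5 = 14 * 14^4 = 14 * 38416 = 537824
14^10 = (14^5)^2 = 537824^2 = 289254654976
14^11 = 14 * 14^10 = 14 * 289254654976 = 4049565169664
14^22 = (14^11)^2 = 4049565169664^2 = 16398978063355821105872896
14^23 = 14 * 14^22 = 14 * 16398978063355821105872896 = 229585692886981495482220544
14^46 = (14^23)^2 = 229585692886981495482220544^2 = 52709590378395385649697127909589319306203213055655936
14^47 = 14 * 14^46 = 14 * 52709590378395385649697127909589319306203213055655936 = 737934265297535399095759790734250470286844982779183104

Result: 737934265297535399095759790734250470286844982779183104
Multiplications needed: 9 (9 lines after 14^1)

14^47 = 737934265297535399095759790734250470286844982779183104. Using exponentiation by squaring, this requires 9 multiplications. The key idea: if the exponent is even, square the half-power; if odd, multiply by the base once.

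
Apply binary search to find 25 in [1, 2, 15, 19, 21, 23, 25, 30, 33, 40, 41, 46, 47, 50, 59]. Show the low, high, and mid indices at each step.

Binary search for 25 in [1, 2, 15, 19, 21, 23, 25, 30, 33, 40, 41, 46, 47, 50, 59]:

lo=0, hi=14, mid=7, arr[mid]=30 -> 30 > 25, search left half
lo=0, hi=6, mid=3, arr[mid]=19 -> 19 < 25, search right half
lo=4, hi=6, mid=5, arr[mid]=23 -> 23 < 25, search right half
lo=6, hi=6, mid=6, arr[mid]=25 -> Found target at index 6!

Binary search finds 25 at index 6 after 4 comparisons. The search repeatedly halves the search space by comparing with the middle element.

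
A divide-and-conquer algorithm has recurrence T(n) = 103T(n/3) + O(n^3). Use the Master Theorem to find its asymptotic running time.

Master Theorem for T(n) = 103T(n/3) + O(n^3):

a = 103, b = 3, c = 3
log_b(a) = log_3(103) = 4.2187

Case 1: c = 3 < log_3(103) = 4.2187
T(n) = O(n^(log_3 103))

For T(n) = 103T(n/3) + O(n^3): log_3(103) = 4.2187. This is Case 1 of the Master Theorem (c < log_b(a), work dominated by leaves), giving O(n^(log_3 103)).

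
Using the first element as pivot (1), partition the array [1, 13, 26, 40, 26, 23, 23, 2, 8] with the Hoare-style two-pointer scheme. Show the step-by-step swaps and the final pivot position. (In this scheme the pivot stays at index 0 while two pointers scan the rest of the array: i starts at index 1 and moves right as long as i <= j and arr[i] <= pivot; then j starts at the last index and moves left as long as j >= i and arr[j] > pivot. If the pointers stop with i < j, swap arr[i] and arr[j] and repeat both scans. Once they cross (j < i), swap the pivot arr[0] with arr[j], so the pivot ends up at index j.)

Hoare-style two-pointer partition with pivot = 1:

Initial array: [1, 13, 26, 40, 26, 23, 23, 2, 8]

Pointers start at i = 1, j = 8.
i ends at 1, j ends at 0: the pointers have crossed (j < i), so scanning stops.

j = 0, so swapping arr[0] with arr[j] leaves the pivot at position 0: [1, 13, 26, 40, 26, 23, 23, 2, 8]
Pivot position: 0

After partitioning with pivot 1, the array becomes [1, 13, 26, 40, 26, 23, 23, 2, 8]. The pivot is placed at index 0. All elements to the left of the pivot are <= 1, and all elements to the right are > 1.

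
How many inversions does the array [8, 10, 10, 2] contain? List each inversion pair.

Finding inversions in [8, 10, 10, 2]:

(0, 3): arr[0]=8 > arr[3]=2
(1, 3): arr[1]=10 > arr[3]=2
(2, 3): arr[2]=10 > arr[3]=2

Total inversions: 3

The array has 3 inversion(s): (0,3), (1,3), (2,3). Each pair (i,j) satisfies i < j and arr[i] > arr[j].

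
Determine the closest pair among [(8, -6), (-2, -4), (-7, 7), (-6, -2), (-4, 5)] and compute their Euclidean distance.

Computing all pairwise distances among 5 points:

d((8, -6), (-2, -4)) = 10.198
d((8, -6), (-7, 7)) = 19.8494
d((8, -6), (-6, -2)) = 14.5602
d((8, -6), (-4, 5)) = 16.2788
d((-2, -4), (-7, 7)) = 12.083
d((-2, -4), (-6, -2)) = 4.4721
d((-2, -4), (-4, 5)) = 9.2195
d((-7, 7), (-6, -2)) = 9.0554
d((-7, 7), (-4, 5)) = 3.6056 <-- minimum
d((-6, -2), (-4, 5)) = 7.2801

Closest pair: (-7, 7) and (-4, 5) with distance 3.6056

The closest pair is (-7, 7) and (-4, 5) with Euclidean distance 3.6056. For 5 points, brute-force pairwise comparison is shown above. For large n, the divide-and-conquer algorithm (sort by x, recurse on halves, check the dividing strip) achieves O(n log n).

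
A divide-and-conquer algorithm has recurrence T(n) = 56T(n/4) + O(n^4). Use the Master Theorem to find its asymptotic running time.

Master Theorem for T(n) = 56T(n/4) + O(n^4):

a = 56, b = 4, c = 4
log_b(a) = log_4(56) = 2.9037

Case 3: c = 4 > log_4(56) = 2.9037
T(n) = O(n^4) = O(n^4)

For T(n) = 56T(n/4) + O(n^4): log_4(56) = 2.9037. This is Case 3 of the Master Theorem (c > log_b(a), work dominated by root), giving O(n^4).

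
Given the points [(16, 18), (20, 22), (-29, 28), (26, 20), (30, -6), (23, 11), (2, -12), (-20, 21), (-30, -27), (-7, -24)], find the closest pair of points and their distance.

Computing all pairwise distances among 10 points:

d((16, 18), (20, 22)) = 5.6569 <-- minimum
d((16, 18), (-29, 28)) = 46.0977
d((16, 18), (26, 20)) = 10.198
d((16, 18), (30, -6)) = 27.7849
d((16, 18), (23, 11)) = 9.8995
d((16, 18), (2, -12)) = 33.1059
d((16, 18), (-20, 21)) = 36.1248
d((16, 18), (-30, -27)) = 64.3506
d((16, 18), (-7, -24)) = 47.8853
d((20, 22), (-29, 28)) = 49.366
d((20, 22), (26, 20)) = 6.3246
d((20, 22), (30, -6)) = 29.7321
d((20, 22), (23, 11)) = 11.4018
d((20, 22), (2, -12)) = 38.4708
d((20, 22), (-20, 21)) = 40.0125
d((20, 22), (-30, -27)) = 70.0071
d((20, 22), (-7, -24)) = 53.3385
d((-29, 28), (26, 20)) = 55.5788
d((-29, 28), (30, -6)) = 68.0955
d((-29, 28), (23, 11)) = 54.7083
d((-29, 28), (2, -12)) = 50.6063
d((-29, 28), (-20, 21)) = 11.4018
d((-29, 28), (-30, -27)) = 55.0091
d((-29, 28), (-7, -24)) = 56.4624
d((26, 20), (30, -6)) = 26.3059
d((26, 20), (23, 11)) = 9.4868
d((26, 20), (2, -12)) = 40.0
d((26, 20), (-20, 21)) = 46.0109
d((26, 20), (-30, -27)) = 73.1095
d((26, 20), (-7, -24)) = 55.0
d((30, -6), (23, 11)) = 18.3848
d((30, -6), (2, -12)) = 28.6356
d((30, -6), (-20, 21)) = 56.8243
d((30, -6), (-30, -27)) = 63.5689
d((30, -6), (-7, -24)) = 41.1461
d((23, 11), (2, -12)) = 31.1448
d((23, 11), (-20, 21)) = 44.1475
d((23, 11), (-30, -27)) = 65.215
d((23, 11), (-7, -24)) = 46.0977
d((2, -12), (-20, 21)) = 39.6611
d((2, -12), (-30, -27)) = 35.3412
d((2, -12), (-7, -24)) = 15.0
d((-20, 21), (-30, -27)) = 49.0306
d((-20, 21), (-7, -24)) = 46.8402
d((-30, -27), (-7, -24)) = 23.1948

Closest pair: (16, 18) and (20, 22) with distance 5.6569

The closest pair is (16, 18) and (20, 22) with Euclidean distance 5.6569. For 10 points, brute-force pairwise comparison is shown above. For large n, the divide-and-conquer algorithm (sort by x, recurse on halves, check the dividing strip) achieves O(n log n).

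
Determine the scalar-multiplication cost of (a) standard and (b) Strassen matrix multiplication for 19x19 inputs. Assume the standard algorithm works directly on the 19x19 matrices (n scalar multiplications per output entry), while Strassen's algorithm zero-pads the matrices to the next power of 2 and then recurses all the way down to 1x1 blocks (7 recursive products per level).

Matrix multiplication for 19x19 matrices:

Strassen's algorithm requires power-of-2 dimensions. Pad 19x19 to 32x32 (next power of 2).

Standard algorithm: 19^3 = 6859 multiplications
Strassen's algorithm: 7^(log2(32)) = 7^5 = 16807 multiplications
Difference: 6859 - 16807 = -9948 (Strassen uses MORE here due to padding overhead — for small or just-over-power-of-2 n, padding can outweigh the per-level savings)

Standard: 6859 multiplications (19^3). Strassen: 16807 multiplications (7^5, after padding to 32x32). Strassen reduces 8 recursive multiplications to 7 at each level.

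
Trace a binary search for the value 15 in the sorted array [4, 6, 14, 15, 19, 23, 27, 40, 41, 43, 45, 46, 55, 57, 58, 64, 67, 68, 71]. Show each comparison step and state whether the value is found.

Binary search for 15 in [4, 6, 14, 15, 19, 23, 27, 40, 41, 43, 45, 46, 55, 57, 58, 64, 67, 68, 71]:

lo=0, hi=18, mid=9, arr[mid]=43 -> 43 > 15, search left half
lo=0, hi=8, mid=4, arr[mid]=19 -> 19 > 15, search left half
lo=0, hi=3, mid=1, arr[mid]=6 -> 6 < 15, search right half
lo=2, hi=3, mid=2, arr[mid]=14 -> 14 < 15, search right half
lo=3, hi=3, mid=3, arr[mid]=15 -> Found target at index 3!

Binary search finds 15 at index 3 after 5 comparisons. The search repeatedly halves the search space by comparing with the middle element.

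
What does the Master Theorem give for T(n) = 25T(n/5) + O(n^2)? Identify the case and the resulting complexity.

Master Theorem for T(n) = 25T(n/5) + O(n^2):

a = 25, b = 5, c = 2
log_b(a) = log_5(25) = 2.0000

Case 2: c = 2 = log_5(25) = 2.0000
T(n) = O(n^2 log n) = O(n^2 log n)

For T(n) = 25T(n/5) + O(n^2): log_5(25) = 2.0000. This is Case 2 of the Master Theorem (c = log_b(a), equal work at all levels), giving O(n^2 log n).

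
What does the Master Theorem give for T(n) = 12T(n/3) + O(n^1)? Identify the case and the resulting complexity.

Master Theorem for T(n) = 12T(n/3) + O(n^1):

a = 12, b = 3, c = 1
log_b(a) = log_3(12) = 2.2619

Case 1: c = 1 < log_3(12) = 2.2619
T(n) = O(n^(log_3 12))

For T(n) = 12T(n/3) + O(n^1): log_3(12) = 2.2619. This is Case 1 of the Master Theorem (c < log_b(a), work dominated by leaves), giving O(n^(log_3 12)).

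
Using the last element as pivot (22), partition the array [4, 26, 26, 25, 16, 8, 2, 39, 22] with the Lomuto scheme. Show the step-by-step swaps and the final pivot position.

Lomuto partition with pivot = 22:

Initial array: [4, 26, 26, 25, 16, 8, 2, 39, 22]

arr[0]=4 <= 22: swap with position 0, array becomes [4, 26, 26, 25, 16, 8, 2, 39, 22]
arr[1]=26 > 22: no swap
arr[2]=26 > 22: no swap
arr[3]=25 > 22: no swap
arr[4]=16 <= 22: swap with position 1, array becomes [4, 16, 26, 25, 26, 8, 2, 39, 22]
arr[5]=8 <= 22: swap with position 2, array becomes [4, 16, 8, 25, 26, 26, 2, 39, 22]
arr[6]=2 <= 22: swap with position 3, array becomes [4, 16, 8, 2, 26, 26, 25, 39, 22]
arr[7]=39 > 22: no swap

Place pivot at position 4: [4, 16, 8, 2, 22, 26, 25, 39, 26]
Pivot position: 4

After partitioning with pivot 22, the array becomes [4, 16, 8, 2, 22, 26, 25, 39, 26]. The pivot is placed at index 4. All elements to the left of the pivot are <= 22, and all elements to the right are > 22.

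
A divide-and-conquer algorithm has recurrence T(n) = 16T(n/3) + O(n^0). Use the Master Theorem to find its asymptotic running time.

Master Theorem for T(n) = 16T(n/3) + O(n^0):

a = 16, b = 3, c = 0
log_b(a) = log_3(16) = 2.5237

Case 1: c = 0 < log_3(16) = 2.5237
T(n) = O(n^(log_3 16))

For T(n) = 16T(n/3) + O(n^0): log_3(16) = 2.5237. This is Case 1 of the Master Theorem (c < log_b(a), work dominated by leaves), giving O(n^(log_3 16)).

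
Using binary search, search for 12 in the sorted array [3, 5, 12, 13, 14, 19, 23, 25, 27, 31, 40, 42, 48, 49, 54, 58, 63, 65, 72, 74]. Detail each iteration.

Binary search for 12 in [3, 5, 12, 13, 14, 19, 23, 25, 27, 31, 40, 42, 48, 49, 54, 58, 63, 65, 72, 74]:

lo=0, hi=19, mid=9, arr[mid]=31 -> 31 > 12, search left half
lo=0, hi=8, mid=4, arr[mid]=14 -> 14 > 12, search left half
lo=0, hi=3, mid=1, arr[mid]=5 -> 5 < 12, search right half
lo=2, hi=3, mid=2, arr[mid]=12 -> Found target at index 2!

Binary search finds 12 at index 2 after 4 comparisons. The search repeatedly halves the search space by comparing with the middle element.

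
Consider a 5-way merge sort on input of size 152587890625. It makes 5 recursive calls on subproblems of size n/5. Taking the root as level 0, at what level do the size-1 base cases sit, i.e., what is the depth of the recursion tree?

For divide and conquer with division factor 5:

Problem sizes at each level:
Level 0: 152587890625
Level 1: 30517578125
Level 2: 6103515625
Level 3: 1220703125
Level 4: 244140625
Level 5: 48828125
Level 6: 9765625
Level 7: 1953125
Level 8: 390625
Level 9: 78125
Level 10: 15625
Level 11: 3125
Level 12: 625
Level 13: 125
Level 14: 25
Level 15: 5
Level 16: 1

The root is level 0 and the size-1 base case is level 16 (the tree spans levels 0 through 16, i.e. 17 levels counting the root), so the depth is the number of divisions: log_5(152587890625) = 16

The recursion tree depth is log_5(152587890625) = 16. At each level, the problem size is divided by 5, so it takes 16 divisions to reduce to a base case of size 1. The algorithm makes 5 recursive calls at each level.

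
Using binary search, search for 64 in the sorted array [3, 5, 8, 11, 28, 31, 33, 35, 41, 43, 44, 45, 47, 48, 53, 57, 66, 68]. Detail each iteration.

Binary search for 64 in [3, 5, 8, 11, 28, 31, 33, 35, 41, 43, 44, 45, 47, 48, 53, 57, 66, 68]:

lo=0, hi=17, mid=8, arr[mid]=41 -> 41 < 64, search right half
lo=9, hi=17, mid=13, arr[mid]=48 -> 48 < 64, search right half
lo=14, hi=17, mid=15, arr[mid]=57 -> 57 < 64, search right half
lo=16, hi=17, mid=16, arr[mid]=66 -> 66 > 64, search left half
lo=16 > hi=15, target 64 not found

Binary search determines that 64 is not in the array after 4 comparisons. The search space was exhausted without finding the target.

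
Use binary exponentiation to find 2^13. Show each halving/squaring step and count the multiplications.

Computing 2^13 by squaring (build up from 2^1; each line after the first costs one multiplication):

2^1 = 2
2^2 = (2^1)^2 = 2^2 = 4
2^3 = 2 * 2^2 = 2 * 4 = 8
2^6 = (2^3)^2 = 8^2 = 64
2^12 = (2^6)^2 = 64^2 = 4096
2^13 = 2 * 2^12 = 2 * 4096 = 8192

Result: 8192
Multiplications needed: 5 (5 lines after 2^1)

2^13 = 8192. Using exponentiation by squaring, this requires 5 multiplications. The key idea: if the exponent is even, square the half-power; if odd, multiply by the base once.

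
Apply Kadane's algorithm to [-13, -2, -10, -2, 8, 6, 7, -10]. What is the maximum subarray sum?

Using Kadane's algorithm on [-13, -2, -10, -2, 8, 6, 7, -10]:

Scanning through the array:
Position 1 (value -2): max_ending_here = -2, max_so_far = -2
Position 2 (value -10): max_ending_here = -10, max_so_far = -2
Position 3 (value -2): max_ending_here = -2, max_so_far = -2
Position 4 (value 8): max_ending_here = 8, max_so_far = 8
Position 5 (value 6): max_ending_here = 14, max_so_far = 14
Position 6 (value 7): max_ending_here = 21, max_so_far = 21
Position 7 (value -10): max_ending_here = 11, max_so_far = 21

Maximum subarray: [8, 6, 7]
Maximum sum: 21

The maximum subarray is [8, 6, 7] with sum 21. This subarray runs from index 4 to index 6.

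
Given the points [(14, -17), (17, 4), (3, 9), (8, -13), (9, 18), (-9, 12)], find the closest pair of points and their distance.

Computing all pairwise distances among 6 points:

d((14, -17), (17, 4)) = 21.2132
d((14, -17), (3, 9)) = 28.2312
d((14, -17), (8, -13)) = 7.2111 <-- minimum
d((14, -17), (9, 18)) = 35.3553
d((14, -17), (-9, 12)) = 37.0135
d((17, 4), (3, 9)) = 14.8661
d((17, 4), (8, -13)) = 19.2354
d((17, 4), (9, 18)) = 16.1245
d((17, 4), (-9, 12)) = 27.2029
d((3, 9), (8, -13)) = 22.561
d((3, 9), (9, 18)) = 10.8167
d((3, 9), (-9, 12)) = 12.3693
d((8, -13), (9, 18)) = 31.0161
d((8, -13), (-9, 12)) = 30.2324
d((9, 18), (-9, 12)) = 18.9737

Closest pair: (14, -17) and (8, -13) with distance 7.2111

The closest pair is (14, -17) and (8, -13) with Euclidean distance 7.2111. For 6 points, brute-force pairwise comparison is shown above. For large n, the divide-and-conquer algorithm (sort by x, recurse on halves, check the dividing strip) achieves O(n log n).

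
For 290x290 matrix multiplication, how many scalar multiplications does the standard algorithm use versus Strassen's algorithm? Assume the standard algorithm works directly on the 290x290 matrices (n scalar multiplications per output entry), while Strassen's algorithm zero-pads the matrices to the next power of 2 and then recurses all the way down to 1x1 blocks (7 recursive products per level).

Matrix multiplication for 290x290 matrices:

Strassen's algorithm requires power-of-2 dimensions. Pad 290x290 to 512x512 (next power of 2).

Standard algorithm: 290^3 = 24389000 multiplications
Strassen's algorithm: 7^(log2(512)) = 7^9 = 40353607 multiplications
Difference: 24389000 - 40353607 = -15964607 (Strassen uses MORE here due to padding overhead — for small or just-over-power-of-2 n, padding can outweigh the per-level savings)

Standard: 24389000 multiplications (290^3). Strassen: 40353607 multiplications (7^9, after padding to 512x512). Strassen reduces 8 recursive multiplications to 7 at each level.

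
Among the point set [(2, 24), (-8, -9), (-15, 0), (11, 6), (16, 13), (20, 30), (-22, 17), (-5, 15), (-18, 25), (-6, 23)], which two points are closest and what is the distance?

Computing all pairwise distances among 10 points:

d((2, 24), (-8, -9)) = 34.4819
d((2, 24), (-15, 0)) = 29.4109
d((2, 24), (11, 6)) = 20.1246
d((2, 24), (16, 13)) = 17.8045
d((2, 24), (20, 30)) = 18.9737
d((2, 24), (-22, 17)) = 25.0
d((2, 24), (-5, 15)) = 11.4018
d((2, 24), (-18, 25)) = 20.025
d((2, 24), (-6, 23)) = 8.0623 <-- minimum
d((-8, -9), (-15, 0)) = 11.4018
d((-8, -9), (11, 6)) = 24.2074
d((-8, -9), (16, 13)) = 32.5576
d((-8, -9), (20, 30)) = 48.0104
d((-8, -9), (-22, 17)) = 29.5296
d((-8, -9), (-5, 15)) = 24.1868
d((-8, -9), (-18, 25)) = 35.4401
d((-8, -9), (-6, 23)) = 32.0624
d((-15, 0), (11, 6)) = 26.6833
d((-15, 0), (16, 13)) = 33.6155
d((-15, 0), (20, 30)) = 46.0977
d((-15, 0), (-22, 17)) = 18.3848
d((-15, 0), (-5, 15)) = 18.0278
d((-15, 0), (-18, 25)) = 25.1794
d((-15, 0), (-6, 23)) = 24.6982
d((11, 6), (16, 13)) = 8.6023
d((11, 6), (20, 30)) = 25.632
d((11, 6), (-22, 17)) = 34.7851
d((11, 6), (-5, 15)) = 18.3576
d((11, 6), (-18, 25)) = 34.6699
d((11, 6), (-6, 23)) = 24.0416
d((16, 13), (20, 30)) = 17.4642
d((16, 13), (-22, 17)) = 38.2099
d((16, 13), (-5, 15)) = 21.095
d((16, 13), (-18, 25)) = 36.0555
d((16, 13), (-6, 23)) = 24.1661
d((20, 30), (-22, 17)) = 43.9659
d((20, 30), (-5, 15)) = 29.1548
d((20, 30), (-18, 25)) = 38.3275
d((20, 30), (-6, 23)) = 26.9258
d((-22, 17), (-5, 15)) = 17.1172
d((-22, 17), (-18, 25)) = 8.9443
d((-22, 17), (-6, 23)) = 17.088
d((-5, 15), (-18, 25)) = 16.4012
d((-5, 15), (-6, 23)) = 8.0623 <-- minimum
d((-18, 25), (-6, 23)) = 12.1655

Minimum distance: 8.0623 (tie among 2 pairs: (2, 24) and (-6, 23); (-5, 15) and (-6, 23))

The minimum Euclidean distance is 8.0623. There is a tie: 2 pairs achieve this minimum — (2, 24) and (-6, 23); (-5, 15) and (-6, 23). Any of these is a valid closest pair. For 10 points, brute-force pairwise comparison is shown above. For large n, the divide-and-conquer algorithm (sort by x, recurse on halves, check the dividing strip) achieves O(n log n).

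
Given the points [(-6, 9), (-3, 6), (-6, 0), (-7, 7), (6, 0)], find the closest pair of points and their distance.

Computing all pairwise distances among 5 points:

d((-6, 9), (-3, 6)) = 4.2426
d((-6, 9), (-6, 0)) = 9.0
d((-6, 9), (-7, 7)) = 2.2361 <-- minimum
d((-6, 9), (6, 0)) = 15.0
d((-3, 6), (-6, 0)) = 6.7082
d((-3, 6), (-7, 7)) = 4.1231
d((-3, 6), (6, 0)) = 10.8167
d((-6, 0), (-7, 7)) = 7.0711
d((-6, 0), (6, 0)) = 12.0
d((-7, 7), (6, 0)) = 14.7648

Closest pair: (-6, 9) and (-7, 7) with distance 2.2361

The closest pair is (-6, 9) and (-7, 7) with Euclidean distance 2.2361. For 5 points, brute-force pairwise comparison is shown above. For large n, the divide-and-conquer algorithm (sort by x, recurse on halves, check the dividing strip) achieves O(n log n).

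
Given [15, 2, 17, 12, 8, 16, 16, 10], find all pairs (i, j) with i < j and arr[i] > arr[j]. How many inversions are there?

Finding inversions in [15, 2, 17, 12, 8, 16, 16, 10]:

(0, 1): arr[0]=15 > arr[1]=2
(0, 3): arr[0]=15 > arr[3]=12
(0, 4): arr[0]=15 > arr[4]=8
(0, 7): arr[0]=15 > arr[7]=10
(2, 3): arr[2]=17 > arr[3]=12
(2, 4): arr[2]=17 > arr[4]=8
(2, 5): arr[2]=17 > arr[5]=16
(2, 6): arr[2]=17 > arr[6]=16
(2, 7): arr[2]=17 > arr[7]=10
(3, 4): arr[3]=12 > arr[4]=8
(3, 7): arr[3]=12 > arr[7]=10
(5, 7): arr[5]=16 > arr[7]=10
(6, 7): arr[6]=16 > arr[7]=10

Total inversions: 13

The array has 13 inversion(s): (0,1), (0,3), (0,4), (0,7), (2,3), (2,4), (2,5), (2,6), (2,7), (3,4), (3,7), (5,7), (6,7). Each pair (i,j) satisfies i < j and arr[i] > arr[j].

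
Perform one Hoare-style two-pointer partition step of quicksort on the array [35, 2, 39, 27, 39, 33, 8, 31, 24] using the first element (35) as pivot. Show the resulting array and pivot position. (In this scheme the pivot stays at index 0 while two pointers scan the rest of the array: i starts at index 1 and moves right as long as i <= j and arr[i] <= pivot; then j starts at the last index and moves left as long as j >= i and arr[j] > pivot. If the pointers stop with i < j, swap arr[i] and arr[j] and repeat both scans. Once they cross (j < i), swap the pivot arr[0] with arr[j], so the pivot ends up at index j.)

Hoare-style two-pointer partition with pivot = 35:

Initial array: [35, 2, 39, 27, 39, 33, 8, 31, 24]

Pointers start at i = 1, j = 8.
i stops at index 2 (arr[2]=39 > 35), j stops at index 8 (arr[8]=24 <= 35): swap arr[2] and arr[8], array becomes [35, 2, 24, 27, 39, 33, 8, 31, 39]
i stops at index 4 (arr[4]=39 > 35), j stops at index 7 (arr[7]=31 <= 35): swap arr[4] and arr[7], array becomes [35, 2, 24, 27, 31, 33, 8, 39, 39]
i ends at 7, j ends at 6: the pointers have crossed (j < i), so scanning stops.

Swap pivot arr[0] with arr[6] to place pivot at position 6: [8, 2, 24, 27, 31, 33, 35, 39, 39]
Pivot position: 6

After partitioning with pivot 35, the array becomes [8, 2, 24, 27, 31, 33, 35, 39, 39]. The pivot is placed at index 6. All elements to the left of the pivot are <= 35, and all elements to the right are > 35.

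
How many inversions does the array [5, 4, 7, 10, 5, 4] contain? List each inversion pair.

Finding inversions in [5, 4, 7, 10, 5, 4]:

(0, 1): arr[0]=5 > arr[1]=4
(0, 5): arr[0]=5 > arr[5]=4
(2, 4): arr[2]=7 > arr[4]=5
(2, 5): arr[2]=7 > arr[5]=4
(3, 4): arr[3]=10 > arr[4]=5
(3, 5): arr[3]=10 > arr[5]=4
(4, 5): arr[4]=5 > arr[5]=4

Total inversions: 7

The array has 7 inversion(s): (0,1), (0,5), (2,4), (2,5), (3,4), (3,5), (4,5). Each pair (i,j) satisfies i < j and arr[i] > arr[j].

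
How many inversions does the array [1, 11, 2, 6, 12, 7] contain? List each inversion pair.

Finding inversions in [1, 11, 2, 6, 12, 7]:

(1, 2): arr[1]=11 > arr[2]=2
(1, 3): arr[1]=11 > arr[3]=6
(1, 5): arr[1]=11 > arr[5]=7
(4, 5): arr[4]=12 > arr[5]=7

Total inversions: 4

The array has 4 inversion(s): (1,2), (1,3), (1,5), (4,5). Each pair (i,j) satisfies i < j and arr[i] > arr[j].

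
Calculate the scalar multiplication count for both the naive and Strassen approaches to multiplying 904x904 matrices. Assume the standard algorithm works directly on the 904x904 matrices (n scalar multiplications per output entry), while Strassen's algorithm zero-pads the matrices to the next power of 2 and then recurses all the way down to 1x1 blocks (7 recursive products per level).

Matrix multiplication for 904x904 matrices:

Strassen's algorithm requires power-of-2 dimensions. Pad 904x904 to 1024x1024 (next power of 2).

Standard algorithm: 904^3 = 738763264 multiplications
Strassen's algorithm: 7^(log2(1024)) = 7^10 = 282475249 multiplications
Savings: 738763264 - 282475249 = 456288015 multiplications

Standard: 738763264 multiplications (904^3). Strassen: 282475249 multiplications (7^10, after padding to 1024x1024). Strassen reduces 8 recursive multiplications to 7 at each level.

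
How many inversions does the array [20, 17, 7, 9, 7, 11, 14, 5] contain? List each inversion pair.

Finding inversions in [20, 17, 7, 9, 7, 11, 14, 5]:

(0, 1): arr[0]=20 > arr[1]=17
(0, 2): arr[0]=20 > arr[2]=7
(0, 3): arr[0]=20 > arr[3]=9
(0, 4): arr[0]=20 > arr[4]=7
(0, 5): arr[0]=20 > arr[5]=11
(0, 6): arr[0]=20 > arr[6]=14
(0, 7): arr[0]=20 > arr[7]=5
(1, 2): arr[1]=17 > arr[2]=7
(1, 3): arr[1]=17 > arr[3]=9
(1, 4): arr[1]=17 > arr[4]=7
(1, 5): arr[1]=17 > arr[5]=11
(1, 6): arr[1]=17 > arr[6]=14
(1, 7): arr[1]=17 > arr[7]=5
(2, 7): arr[2]=7 > arr[7]=5
(3, 4): arr[3]=9 > arr[4]=7
(3, 7): arr[3]=9 > arr[7]=5
(4, 7): arr[4]=7 > arr[7]=5
(5, 7): arr[5]=11 > arr[7]=5
(6, 7): arr[6]=14 > arr[7]=5

Total inversions: 19

The array has 19 inversion(s): (0,1), (0,2), (0,3), (0,4), (0,5), (0,6), (0,7), (1,2), (1,3), (1,4), (1,5), (1,6), (1,7), (2,7), (3,4), (3,7), (4,7), (5,7), (6,7). Each pair (i,j) satisfies i < j and arr[i] > arr[j].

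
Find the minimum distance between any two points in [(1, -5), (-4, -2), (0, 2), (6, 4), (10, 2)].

Computing all pairwise distances among 5 points:

d((1, -5), (-4, -2)) = 5.831
d((1, -5), (0, 2)) = 7.0711
d((1, -5), (6, 4)) = 10.2956
d((1, -5), (10, 2)) = 11.4018
d((-4, -2), (0, 2)) = 5.6569
d((-4, -2), (6, 4)) = 11.6619
d((-4, -2), (10, 2)) = 14.5602
d((0, 2), (6, 4)) = 6.3246
d((0, 2), (10, 2)) = 10.0
d((6, 4), (10, 2)) = 4.4721 <-- minimum

Closest pair: (6, 4) and (10, 2) with distance 4.4721

The closest pair is (6, 4) and (10, 2) with Euclidean distance 4.4721. For 5 points, brute-force pairwise comparison is shown above. For large n, the divide-and-conquer algorithm (sort by x, recurse on halves, check the dividing strip) achieves O(n log n).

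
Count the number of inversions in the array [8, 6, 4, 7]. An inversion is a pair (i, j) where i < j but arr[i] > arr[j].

Finding inversions in [8, 6, 4, 7]:

(0, 1): arr[0]=8 > arr[1]=6
(0, 2): arr[0]=8 > arr[2]=4
(0, 3): arr[0]=8 > arr[3]=7
(1, 2): arr[1]=6 > arr[2]=4

Total inversions: 4

The array has 4 inversion(s): (0,1), (0,2), (0,3), (1,2). Each pair (i,j) satisfies i < j and arr[i] > arr[j].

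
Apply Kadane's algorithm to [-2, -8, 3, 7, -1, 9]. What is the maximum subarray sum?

Using Kadane's algorithm on [-2, -8, 3, 7, -1, 9]:

Scanning through the array:
Position 1 (value -8): max_ending_here = -8, max_so_far = -2
Position 2 (value 3): max_ending_here = 3, max_so_far = 3
Position 3 (value 7): max_ending_here = 10, max_so_far = 10
Position 4 (value -1): max_ending_here = 9, max_so_far = 10
Position 5 (value 9): max_ending_here = 18, max_so_far = 18

Maximum subarray: [3, 7, -1, 9]
Maximum sum: 18

The maximum subarray is [3, 7, -1, 9] with sum 18. This subarray runs from index 2 to index 5.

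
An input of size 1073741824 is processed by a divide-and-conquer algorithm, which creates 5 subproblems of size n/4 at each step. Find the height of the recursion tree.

For divide and conquer with division factor 4:

Problem sizes at each level:
Level 0: 1073741824
Level 1: 268435456
Level 2: 67108864
Level 3: 16777216
Level 4: 4194304
Level 5: 1048576
Level 6: 262144
Level 7: 65536
Level 8: 16384
Level 9: 4096
Level 10: 1024
Level 11: 256
Level 12: 64
Level 13: 16
Level 14: 4
Level 15: 1

The root is level 0 and the size-1 base case is level 15 (the tree spans levels 0 through 15, i.e. 16 levels counting the root), so the depth is the number of divisions: log_4(1073741824) = 15

The recursion tree depth is log_4(1073741824) = 15. At each level, the problem size is divided by 4, so it takes 15 divisions to reduce to a base case of size 1. The algorithm makes 5 recursive calls at each level.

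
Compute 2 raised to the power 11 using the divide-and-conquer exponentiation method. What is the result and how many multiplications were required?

Computing 2^11 by squaring (build up from 2^1; each line after the first costs one multiplication):

2^1 = 2
2^2 = (2^1)^2 = 2^2 = 4
2^4 = (2^2)^2 = 4^2 = 16
2^5 = 2 * 2^4 = 2 * 16 = 32
2^10 = (2^5)^2 = 32^2 = 1024
2^11 = 2 * 2^10 = 2 * 1024 = 2048

Result: 2048
Multiplications needed: 5 (5 lines after 2^1)

2^11 = 2048. Using exponentiation by squaring, this requires 5 multiplications. The key idea: if the exponent is even, square the half-power; if odd, multiply by the base once.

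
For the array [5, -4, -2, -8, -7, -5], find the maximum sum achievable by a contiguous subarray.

Using Kadane's algorithm on [5, -4, -2, -8, -7, -5]:

Scanning through the array:
Position 1 (value -4): max_ending_here = 1, max_so_far = 5
Position 2 (value -2): max_ending_here = -1, max_so_far = 5
Position 3 (value -8): max_ending_here = -8, max_so_far = 5
Position 4 (value -7): max_ending_here = -7, max_so_far = 5
Position 5 (value -5): max_ending_here = -5, max_so_far = 5

Maximum subarray: [5]
Maximum sum: 5

The maximum subarray is [5] with sum 5. This subarray runs from index 0 to index 0.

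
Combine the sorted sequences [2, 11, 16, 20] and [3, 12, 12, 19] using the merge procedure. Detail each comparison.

Merging process:

Compare 2 vs 3: take 2 from left. Merged: [2]
Compare 11 vs 3: take 3 from right. Merged: [2, 3]
Compare 11 vs 12: take 11 from left. Merged: [2, 3, 11]
Compare 16 vs 12: take 12 from right. Merged: [2, 3, 11, 12]
Compare 16 vs 12: take 12 from right. Merged: [2, 3, 11, 12, 12]
Compare 16 vs 19: take 16 from left. Merged: [2, 3, 11, 12, 12, 16]
Compare 20 vs 19: take 19 from right. Merged: [2, 3, 11, 12, 12, 16, 19]
Append remaining from left: [20]. Merged: [2, 3, 11, 12, 12, 16, 19, 20]

Final merged array: [2, 3, 11, 12, 12, 16, 19, 20]
Total comparisons: 7

The merged array is [2, 3, 11, 12, 12, 16, 19, 20], requiring 7 comparisons. The merge step runs in O(n) time where n is the total number of elements.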